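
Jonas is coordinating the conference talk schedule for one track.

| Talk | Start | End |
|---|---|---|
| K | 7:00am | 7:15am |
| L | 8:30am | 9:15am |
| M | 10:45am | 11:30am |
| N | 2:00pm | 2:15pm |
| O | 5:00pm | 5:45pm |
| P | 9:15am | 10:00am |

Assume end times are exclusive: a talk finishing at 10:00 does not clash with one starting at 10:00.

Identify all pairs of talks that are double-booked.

Check each pair: they overlap iff neither finishes before the other starts.
Sorted by start: K, L, P, M, N, O.
L starts after K ends, so nothing later overlaps K either.
P starts exactly when L ends (back-to-back, no overlap), so nothing later overlaps L either.
M starts after P ends, so nothing later overlaps P either.
N starts after M ends, so nothing later overlaps M either.
O starts after N ends.

no conflicts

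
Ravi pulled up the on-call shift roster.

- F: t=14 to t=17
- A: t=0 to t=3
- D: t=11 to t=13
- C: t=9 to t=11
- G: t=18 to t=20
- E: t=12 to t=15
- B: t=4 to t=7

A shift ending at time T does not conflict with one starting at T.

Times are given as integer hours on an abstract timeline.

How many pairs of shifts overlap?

Sorted by start: A, B, C, D, E, F, G.
B starts after A ends — done with A.
C starts after B ends — done with B.
D starts exactly when C ends (back-to-back, no overlap) — done with C.
E starts before D ends → D and E overlap.
F starts after D ends — done with D.
F starts before E ends → E and F overlap.
G starts after E ends.
G starts after F ends.
Overlapping pairs: D & E, E & F — 2 in total.

2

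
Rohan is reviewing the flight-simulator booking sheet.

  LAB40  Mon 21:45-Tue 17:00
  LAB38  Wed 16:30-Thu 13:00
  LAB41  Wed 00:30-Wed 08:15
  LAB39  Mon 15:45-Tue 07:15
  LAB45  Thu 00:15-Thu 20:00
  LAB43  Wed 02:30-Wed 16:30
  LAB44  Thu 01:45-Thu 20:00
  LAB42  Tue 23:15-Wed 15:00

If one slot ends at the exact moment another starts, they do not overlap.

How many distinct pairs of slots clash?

7

Sorted by start: LAB39, LAB40, LAB42, LAB41, LAB43, LAB38, LAB45, LAB44.
LAB40 starts before LAB39 ends → LAB39 and LAB40 overlap.
LAB42 starts after LAB39 ends — done with LAB39.
LAB42 starts after LAB40 ends — done with LAB40.
LAB41 starts before LAB42 ends → LAB42 and LAB41 overlap.
LAB43 starts before LAB42 ends → LAB42 and LAB43 overlap.
LAB38 starts after LAB42 ends — done with LAB42.
LAB43 starts before LAB41 ends → LAB41 and LAB43 overlap.
LAB38 starts after LAB41 ends — done with LAB41.
LAB38 starts exactly when LAB43 ends (back-to-back, no overlap) — done with LAB43.
LAB45 starts before LAB38 ends → LAB38 and LAB45 overlap.
LAB44 starts before LAB38 ends → LAB38 and LAB44 overlap.
LAB44 starts before LAB45 ends → LAB45 and LAB44 overlap.
Overlapping pairs: LAB38 & LAB44, LAB38 & LAB45, LAB39 & LAB40, LAB41 & LAB42, LAB41 & LAB43, LAB42 & LAB43, LAB44 & LAB45 — 7 in total.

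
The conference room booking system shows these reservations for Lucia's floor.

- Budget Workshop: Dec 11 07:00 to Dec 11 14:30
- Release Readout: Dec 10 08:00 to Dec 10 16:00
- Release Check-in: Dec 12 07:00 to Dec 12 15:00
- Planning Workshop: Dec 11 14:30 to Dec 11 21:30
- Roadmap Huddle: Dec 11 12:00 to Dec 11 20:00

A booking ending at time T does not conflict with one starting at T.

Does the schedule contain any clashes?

Yes

Check each pair: they overlap iff neither finishes before the other starts.
Sorted by start: Release Readout, Budget Workshop, Roadmap Huddle, Planning Workshop, Release Check-in.
Budget Workshop starts after Release Readout ends; Release Readout is clear from here.
Roadmap Huddle starts before Budget Workshop ends → Budget Workshop and Roadmap Huddle overlap.
That's a conflict, so the schedule is not conflict-free.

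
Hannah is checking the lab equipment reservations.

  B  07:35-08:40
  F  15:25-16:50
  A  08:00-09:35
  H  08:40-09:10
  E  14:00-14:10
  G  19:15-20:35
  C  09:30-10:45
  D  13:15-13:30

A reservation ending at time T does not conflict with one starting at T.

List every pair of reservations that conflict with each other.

Sorted by start: B, A, H, C, D, E, F, G.
A starts before B ends → B and A overlap.
H starts exactly when B ends (back-to-back, no overlap), so B has no further overlaps.
H starts before A ends → A and H overlap.
C starts before A ends → A and C overlap.
D starts after A ends, so A has no further overlaps.
C starts after H ends, so H has no further overlaps.
D starts after C ends, so C has no further overlaps.
E starts after D ends, so D has no further overlaps.
F starts after E ends, so E has no further overlaps.
G starts after F ends.

A & B, A & C, A & H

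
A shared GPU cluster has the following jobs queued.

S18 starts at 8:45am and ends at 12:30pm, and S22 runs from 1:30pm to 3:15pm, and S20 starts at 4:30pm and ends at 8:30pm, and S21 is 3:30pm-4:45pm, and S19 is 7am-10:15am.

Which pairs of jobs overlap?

S18 & S19, S20 & S21

Sorted by start: S19, S18, S22, S21, S20.
S18 starts before S19 ends → S19 and S18 overlap.
S22 starts after S19 ends, so S19 has no further overlaps.
S22 starts after S18 ends, so S18 has no further overlaps.
S21 starts after S22 ends, so S22 has no further overlaps.
S20 starts before S21 ends → S21 and S20 overlap.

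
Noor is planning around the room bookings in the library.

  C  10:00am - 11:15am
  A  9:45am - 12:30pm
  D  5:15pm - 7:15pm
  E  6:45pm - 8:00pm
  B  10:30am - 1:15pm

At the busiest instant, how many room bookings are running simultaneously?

Sort all start/end points and keep a running count:
9:45am start A → 1
10:00am start C → 2
10:30am start B → 3
11:15am end C → 2
12:30pm end A → 1
1:15pm end B → 0
5:15pm start D → 1
6:45pm start E → 2
7:15pm end D → 1
8:00pm end E → 0
Peak is 3, at 10:30am (A, B, C).

3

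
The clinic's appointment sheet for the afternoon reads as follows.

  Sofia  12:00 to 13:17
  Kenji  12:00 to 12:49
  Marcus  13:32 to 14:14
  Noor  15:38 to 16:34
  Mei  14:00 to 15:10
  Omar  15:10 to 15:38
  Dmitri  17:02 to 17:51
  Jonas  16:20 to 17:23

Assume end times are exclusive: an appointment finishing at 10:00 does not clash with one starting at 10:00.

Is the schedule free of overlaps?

No

Sorted by start: Sofia, Kenji, Marcus, Mei, Omar, Noor, Jonas, Dmitri.
Kenji starts before Sofia ends → Sofia and Kenji overlap.
That's a conflict, so the schedule is not conflict-free.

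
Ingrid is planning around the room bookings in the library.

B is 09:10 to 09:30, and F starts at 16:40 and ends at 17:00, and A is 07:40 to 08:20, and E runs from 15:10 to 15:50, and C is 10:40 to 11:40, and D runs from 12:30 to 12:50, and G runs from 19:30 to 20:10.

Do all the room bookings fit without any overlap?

Sorted by start: A, B, C, D, E, F, G.
B starts after A ends — done with A.
C starts after B ends — done with B.
D starts after C ends — done with C.
E starts after D ends — done with D.
F starts after E ends — done with E.
G starts after F ends.
Every pair is clear; the schedule has no overlaps.

Yes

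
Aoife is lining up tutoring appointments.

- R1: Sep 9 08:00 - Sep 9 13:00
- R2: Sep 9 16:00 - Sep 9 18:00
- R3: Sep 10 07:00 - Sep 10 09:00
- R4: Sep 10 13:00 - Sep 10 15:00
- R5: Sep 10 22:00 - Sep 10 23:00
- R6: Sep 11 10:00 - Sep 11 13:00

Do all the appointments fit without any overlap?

Yes

Sorted by start: R1, R2, R3, R4, R5, R6.
R2 starts after R1 ends; R1 is clear from here.
R3 starts after R2 ends; R2 is clear from here.
R4 starts after R3 ends; R3 is clear from here.
R5 starts after R4 ends; R4 is clear from here.
R6 starts after R5 ends.
Every pair is clear; the schedule has no overlaps.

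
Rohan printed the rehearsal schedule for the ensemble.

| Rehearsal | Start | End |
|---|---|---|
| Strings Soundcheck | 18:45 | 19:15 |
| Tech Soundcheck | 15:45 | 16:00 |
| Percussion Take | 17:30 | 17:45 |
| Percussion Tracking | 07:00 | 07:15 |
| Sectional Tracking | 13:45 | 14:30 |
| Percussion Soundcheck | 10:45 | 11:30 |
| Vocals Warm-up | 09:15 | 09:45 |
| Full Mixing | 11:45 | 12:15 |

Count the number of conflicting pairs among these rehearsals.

Sorted by start: Percussion Tracking, Vocals Warm-up, Percussion Soundcheck, Full Mixing, Sectional Tracking, Tech Soundcheck, Percussion Take, Strings Soundcheck.
Vocals Warm-up starts after Percussion Tracking ends; Percussion Tracking is clear from here.
Percussion Soundcheck starts after Vocals Warm-up ends; Vocals Warm-up is clear from here.
Full Mixing starts after Percussion Soundcheck ends; Percussion Soundcheck is clear from here.
Sectional Tracking starts after Full Mixing ends; Full Mixing is clear from here.
Tech Soundcheck starts after Sectional Tracking ends; Sectional Tracking is clear from here.
Percussion Take starts after Tech Soundcheck ends; Tech Soundcheck is clear from here.
Strings Soundcheck starts after Percussion Take ends.
No pair overlaps.

0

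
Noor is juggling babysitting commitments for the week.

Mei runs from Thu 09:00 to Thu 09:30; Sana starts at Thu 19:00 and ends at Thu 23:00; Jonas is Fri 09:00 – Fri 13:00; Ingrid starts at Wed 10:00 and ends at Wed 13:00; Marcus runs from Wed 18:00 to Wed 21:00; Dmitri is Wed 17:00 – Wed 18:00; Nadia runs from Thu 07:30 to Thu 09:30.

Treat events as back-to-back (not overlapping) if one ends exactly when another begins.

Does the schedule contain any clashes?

Yes

Sorted by start: Ingrid, Dmitri, Marcus, Nadia, Mei, Sana, Jonas.
Dmitri starts after Ingrid ends, so Ingrid has no further overlaps.
Marcus starts exactly when Dmitri ends (back-to-back, no overlap), so Dmitri has no further overlaps.
Nadia starts after Marcus ends, so Marcus has no further overlaps.
Mei starts before Nadia ends → Nadia and Mei overlap.
That's a conflict, so the schedule is not conflict-free.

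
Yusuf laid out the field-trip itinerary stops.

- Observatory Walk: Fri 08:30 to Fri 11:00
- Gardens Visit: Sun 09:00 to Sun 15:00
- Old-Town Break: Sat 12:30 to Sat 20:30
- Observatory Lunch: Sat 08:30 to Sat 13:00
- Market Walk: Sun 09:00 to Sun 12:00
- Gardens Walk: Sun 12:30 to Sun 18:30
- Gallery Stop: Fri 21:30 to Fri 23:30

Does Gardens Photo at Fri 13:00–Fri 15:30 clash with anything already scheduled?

No — it doesn't clash with anything

Observatory Walk: ends Fri 11:00 at or before Gardens Photo starts Fri 13:00 → clear.
Gallery Stop: starts Fri 21:30 at or after Gardens Photo ends Fri 15:30 → clear.
Observatory Lunch: starts Sat 08:30 at or after Gardens Photo ends Fri 15:30 → clear.
Old-Town Break: starts Sat 12:30 at or after Gardens Photo ends Fri 15:30 → clear.
Gardens Visit: starts Sun 09:00 at or after Gardens Photo ends Fri 15:30 → clear.
Market Walk: starts Sun 09:00 at or after Gardens Photo ends Fri 15:30 → clear.
Gardens Walk: starts Sun 12:30 at or after Gardens Photo ends Fri 15:30 → clear.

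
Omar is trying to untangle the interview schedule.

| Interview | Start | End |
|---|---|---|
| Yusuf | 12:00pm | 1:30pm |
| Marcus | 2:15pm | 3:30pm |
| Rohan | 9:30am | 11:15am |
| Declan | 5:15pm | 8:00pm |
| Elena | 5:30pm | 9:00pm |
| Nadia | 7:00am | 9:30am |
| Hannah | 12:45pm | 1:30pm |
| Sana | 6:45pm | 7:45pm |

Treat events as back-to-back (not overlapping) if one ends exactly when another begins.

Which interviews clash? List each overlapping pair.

Declan & Elena, Declan & Sana, Elena & Sana, Hannah & Yusuf

Sorted by start: Nadia, Rohan, Yusuf, Hannah, Marcus, Declan, Elena, Sana.
Rohan starts exactly when Nadia ends (back-to-back, no overlap) — done with Nadia.
Yusuf starts after Rohan ends — done with Rohan.
Hannah starts before Yusuf ends → Yusuf and Hannah overlap.
Marcus starts after Yusuf ends — done with Yusuf.
Marcus starts after Hannah ends — done with Hannah.
Declan starts after Marcus ends — done with Marcus.
Elena starts before Declan ends → Declan and Elena overlap.
Sana starts before Declan ends → Declan and Sana overlap.
Sana starts before Elena ends → Elena and Sana overlap.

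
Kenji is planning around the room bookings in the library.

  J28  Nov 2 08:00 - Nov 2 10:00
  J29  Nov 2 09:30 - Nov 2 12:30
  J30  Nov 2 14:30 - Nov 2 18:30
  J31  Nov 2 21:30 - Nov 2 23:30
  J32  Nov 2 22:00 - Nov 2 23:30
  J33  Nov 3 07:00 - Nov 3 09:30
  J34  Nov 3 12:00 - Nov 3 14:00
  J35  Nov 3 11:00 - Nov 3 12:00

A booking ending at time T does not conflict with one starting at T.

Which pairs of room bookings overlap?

J28 & J29, J31 & J32

Sorted by start: J28, J29, J30, J31, J32, J33, J35, J34.
J29 starts before J28 ends → J28 and J29 overlap.
J30 starts after J28 ends; J28 is clear from here.
J30 starts after J29 ends; J29 is clear from here.
J31 starts after J30 ends; J30 is clear from here.
J32 starts before J31 ends → J31 and J32 overlap.
J33 starts after J31 ends; J31 is clear from here.
J33 starts after J32 ends; J32 is clear from here.
J35 starts after J33 ends; J33 is clear from here.
J34 starts exactly when J35 ends (back-to-back, no overlap).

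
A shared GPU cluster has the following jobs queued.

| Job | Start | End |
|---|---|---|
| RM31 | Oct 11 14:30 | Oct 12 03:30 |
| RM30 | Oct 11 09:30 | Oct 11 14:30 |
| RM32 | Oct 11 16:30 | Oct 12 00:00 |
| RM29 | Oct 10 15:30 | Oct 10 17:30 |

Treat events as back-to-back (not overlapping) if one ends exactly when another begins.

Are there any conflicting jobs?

Yes

Two intervals overlap when each starts before the other ends.
Sorted by start: RM29, RM30, RM31, RM32.
RM30 starts after RM29 ends — done with RM29.
RM31 starts exactly when RM30 ends (back-to-back, no overlap) — done with RM30.
RM32 starts before RM31 ends → RM31 and RM32 overlap.
That's a conflict, so the schedule is not conflict-free.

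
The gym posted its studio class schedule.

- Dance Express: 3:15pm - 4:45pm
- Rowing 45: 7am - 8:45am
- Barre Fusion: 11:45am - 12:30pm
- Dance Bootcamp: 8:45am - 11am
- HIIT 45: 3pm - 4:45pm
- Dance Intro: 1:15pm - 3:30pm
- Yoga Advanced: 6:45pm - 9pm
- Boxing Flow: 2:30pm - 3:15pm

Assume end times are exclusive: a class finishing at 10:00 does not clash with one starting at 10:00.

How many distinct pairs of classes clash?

5

Check each pair: they overlap iff neither finishes before the other starts.
Sorted by start: Rowing 45, Dance Bootcamp, Barre Fusion, Dance Intro, Boxing Flow, HIIT 45, Dance Express, Yoga Advanced.
Dance Bootcamp starts exactly when Rowing 45 ends (back-to-back, no overlap), so nothing later overlaps Rowing 45 either.
Barre Fusion starts after Dance Bootcamp ends, so nothing later overlaps Dance Bootcamp either.
Dance Intro starts after Barre Fusion ends, so nothing later overlaps Barre Fusion either.
Boxing Flow starts before Dance Intro ends → Dance Intro and Boxing Flow overlap.
HIIT 45 starts before Dance Intro ends → Dance Intro and HIIT 45 overlap.
Dance Express starts before Dance Intro ends → Dance Intro and Dance Express overlap.
Yoga Advanced starts after Dance Intro ends.
HIIT 45 starts before Boxing Flow ends → Boxing Flow and HIIT 45 overlap.
Dance Express starts exactly when Boxing Flow ends (back-to-back, no overlap), so nothing later overlaps Boxing Flow either.
Dance Express starts before HIIT 45 ends → HIIT 45 and Dance Express overlap.
Yoga Advanced starts after HIIT 45 ends.
Yoga Advanced starts after Dance Express ends.
Overlapping pairs: Boxing Flow & Dance Intro, Boxing Flow & HIIT 45, Dance Express & Dance Intro, Dance Express & HIIT 45, Dance Intro & HIIT 45 — 5 in total.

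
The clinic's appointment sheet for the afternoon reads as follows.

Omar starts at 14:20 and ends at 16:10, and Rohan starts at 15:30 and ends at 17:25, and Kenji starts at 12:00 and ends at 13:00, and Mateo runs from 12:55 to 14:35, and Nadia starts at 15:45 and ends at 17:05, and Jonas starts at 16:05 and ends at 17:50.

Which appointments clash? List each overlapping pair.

Sorted by start: Kenji, Mateo, Omar, Rohan, Nadia, Jonas.
Mateo starts before Kenji ends → Kenji and Mateo overlap.
Omar starts after Kenji ends; Kenji is clear from here.
Omar starts before Mateo ends → Mateo and Omar overlap.
Rohan starts after Mateo ends; Mateo is clear from here.
Rohan starts before Omar ends → Omar and Rohan overlap.
Nadia starts before Omar ends → Omar and Nadia overlap.
Jonas starts before Omar ends → Omar and Jonas overlap.
Nadia starts before Rohan ends → Rohan and Nadia overlap.
Jonas starts before Rohan ends → Rohan and Jonas overlap.
Jonas starts before Nadia ends → Nadia and Jonas overlap.

Jonas & Nadia, Jonas & Omar, Jonas & Rohan, Kenji & Mateo, Mateo & Omar, Nadia & Omar, Nadia & Rohan, Omar & Rohan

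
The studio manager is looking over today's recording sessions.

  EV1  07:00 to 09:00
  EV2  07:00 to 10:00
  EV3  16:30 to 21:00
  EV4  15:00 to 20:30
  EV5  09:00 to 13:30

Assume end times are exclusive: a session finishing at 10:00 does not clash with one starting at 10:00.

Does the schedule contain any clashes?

Sorted by start: EV1, EV2, EV5, EV4, EV3.
EV2 starts before EV1 ends → EV1 and EV2 overlap.
That's a conflict, so the schedule is not conflict-free.

Yes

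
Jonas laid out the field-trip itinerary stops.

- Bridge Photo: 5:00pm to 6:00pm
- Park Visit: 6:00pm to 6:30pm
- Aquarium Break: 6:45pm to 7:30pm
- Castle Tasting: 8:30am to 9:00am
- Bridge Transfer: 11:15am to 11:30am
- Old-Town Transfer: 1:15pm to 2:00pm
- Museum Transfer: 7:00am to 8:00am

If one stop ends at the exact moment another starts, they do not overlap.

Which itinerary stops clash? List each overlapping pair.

no overlapping pairs

Sorted by start: Museum Transfer, Castle Tasting, Bridge Transfer, Old-Town Transfer, Bridge Photo, Park Visit, Aquarium Break.
Castle Tasting starts after Museum Transfer ends — done with Museum Transfer.
Bridge Transfer starts after Castle Tasting ends — done with Castle Tasting.
Old-Town Transfer starts after Bridge Transfer ends — done with Bridge Transfer.
Bridge Photo starts after Old-Town Transfer ends — done with Old-Town Transfer.
Park Visit starts exactly when Bridge Photo ends (back-to-back, no overlap) — done with Bridge Photo.
Aquarium Break starts after Park Visit ends.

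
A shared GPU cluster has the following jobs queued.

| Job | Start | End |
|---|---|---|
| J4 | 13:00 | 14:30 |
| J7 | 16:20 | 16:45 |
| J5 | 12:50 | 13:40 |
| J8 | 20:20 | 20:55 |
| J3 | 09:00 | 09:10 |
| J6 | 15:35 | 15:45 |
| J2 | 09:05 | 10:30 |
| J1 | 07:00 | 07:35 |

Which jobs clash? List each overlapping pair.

Sorted by start: J1, J3, J2, J5, J4, J6, J7, J8.
J3 starts after J1 ends; J1 is clear from here.
J2 starts before J3 ends → J3 and J2 overlap.
J5 starts after J3 ends; J3 is clear from here.
J5 starts after J2 ends; J2 is clear from here.
J4 starts before J5 ends → J5 and J4 overlap.
J6 starts after J5 ends; J5 is clear from here.
J6 starts after J4 ends; J4 is clear from here.
J7 starts after J6 ends; J6 is clear from here.
J8 starts after J7 ends.

J2 & J3, J4 & J5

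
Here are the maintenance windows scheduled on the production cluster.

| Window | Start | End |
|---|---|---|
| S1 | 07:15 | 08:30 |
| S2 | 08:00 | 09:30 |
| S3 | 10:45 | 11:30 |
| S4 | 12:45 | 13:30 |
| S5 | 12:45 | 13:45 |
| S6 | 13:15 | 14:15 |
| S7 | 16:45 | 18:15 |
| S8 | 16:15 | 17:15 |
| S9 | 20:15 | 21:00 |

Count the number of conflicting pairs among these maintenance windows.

Sorted by start: S1, S2, S3, S4, S5, S6, S8, S7, S9.
S2 starts before S1 ends → S1 and S2 overlap.
S3 starts after S1 ends; S1 is clear from here.
S3 starts after S2 ends; S2 is clear from here.
S4 starts after S3 ends; S3 is clear from here.
S5 starts before S4 ends → S4 and S5 overlap.
S6 starts before S4 ends → S4 and S6 overlap.
S8 starts after S4 ends; S4 is clear from here.
S6 starts before S5 ends → S5 and S6 overlap.
S8 starts after S5 ends; S5 is clear from here.
S8 starts after S6 ends; S6 is clear from here.
S7 starts before S8 ends → S8 and S7 overlap.
S9 starts after S8 ends.
S9 starts after S7 ends.
Overlapping pairs: S1 & S2, S4 & S5, S4 & S6, S5 & S6, S7 & S8 — 5 in total.

5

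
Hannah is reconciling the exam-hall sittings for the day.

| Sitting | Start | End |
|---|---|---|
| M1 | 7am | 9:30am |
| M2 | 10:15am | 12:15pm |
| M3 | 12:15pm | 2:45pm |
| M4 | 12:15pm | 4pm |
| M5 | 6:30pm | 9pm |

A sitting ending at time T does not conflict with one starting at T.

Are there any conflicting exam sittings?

Yes

Sorted by start: M1, M2, M3, M4, M5.
M2 starts after M1 ends; M1 is clear from here.
M3 starts exactly when M2 ends (back-to-back, no overlap); M2 is clear from here.
M4 starts before M3 ends → M3 and M4 overlap.
That's a conflict, so the schedule is not conflict-free.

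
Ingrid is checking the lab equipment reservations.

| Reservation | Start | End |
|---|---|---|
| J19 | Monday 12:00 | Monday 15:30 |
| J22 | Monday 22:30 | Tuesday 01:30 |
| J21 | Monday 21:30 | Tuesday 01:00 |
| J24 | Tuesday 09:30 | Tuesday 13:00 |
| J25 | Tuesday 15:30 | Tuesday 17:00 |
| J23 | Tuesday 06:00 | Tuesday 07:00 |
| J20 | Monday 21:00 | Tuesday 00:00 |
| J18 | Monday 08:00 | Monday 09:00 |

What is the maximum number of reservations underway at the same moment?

Sweep the timeline, counting +1 at each start and −1 at each end (ends before starts at a tie):
Monday 08:00 start J18 → 1
Monday 09:00 end J18 → 0
Monday 12:00 start J19 → 1
Monday 15:30 end J19 → 0
Monday 21:00 start J20 → 1
Monday 21:30 start J21 → 2
Monday 22:30 start J22 → 3
Tuesday 00:00 end J20 → 2
Tuesday 01:00 end J21 → 1
Tuesday 01:30 end J22 → 0
Tuesday 06:00 start J23 → 1
Tuesday 07:00 end J23 → 0
Tuesday 09:30 start J24 → 1
Tuesday 13:00 end J24 → 0
Tuesday 15:30 start J25 → 1
Tuesday 17:00 end J25 → 0
Peak is 3, at Monday 22:30 (J20, J21, J22).

3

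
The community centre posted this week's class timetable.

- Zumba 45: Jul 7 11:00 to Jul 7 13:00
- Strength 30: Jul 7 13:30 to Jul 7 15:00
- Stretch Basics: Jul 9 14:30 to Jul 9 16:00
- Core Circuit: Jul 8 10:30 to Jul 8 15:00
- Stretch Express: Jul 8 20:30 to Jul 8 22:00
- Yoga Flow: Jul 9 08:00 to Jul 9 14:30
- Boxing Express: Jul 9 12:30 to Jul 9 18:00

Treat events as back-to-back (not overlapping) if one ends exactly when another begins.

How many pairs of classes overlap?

Sorted by start: Zumba 45, Strength 30, Core Circuit, Stretch Express, Yoga Flow, Boxing Express, Stretch Basics.
Strength 30 starts after Zumba 45 ends, so Zumba 45 has no further overlaps.
Core Circuit starts after Strength 30 ends, so Strength 30 has no further overlaps.
Stretch Express starts after Core Circuit ends, so Core Circuit has no further overlaps.
Yoga Flow starts after Stretch Express ends, so Stretch Express has no further overlaps.
Boxing Express starts before Yoga Flow ends → Yoga Flow and Boxing Express overlap.
Stretch Basics starts exactly when Yoga Flow ends (back-to-back, no overlap).
Stretch Basics starts before Boxing Express ends → Boxing Express and Stretch Basics overlap.
Overlapping pairs: Boxing Express & Stretch Basics, Boxing Express & Yoga Flow — 2 in total.

2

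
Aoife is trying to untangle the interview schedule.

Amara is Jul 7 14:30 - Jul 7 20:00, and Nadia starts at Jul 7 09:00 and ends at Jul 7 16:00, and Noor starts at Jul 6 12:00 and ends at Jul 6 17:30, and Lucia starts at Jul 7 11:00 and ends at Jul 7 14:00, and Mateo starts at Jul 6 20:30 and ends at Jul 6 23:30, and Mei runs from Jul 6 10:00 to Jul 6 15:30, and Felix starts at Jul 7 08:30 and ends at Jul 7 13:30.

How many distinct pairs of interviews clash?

5

Sorted by start: Mei, Noor, Mateo, Felix, Nadia, Lucia, Amara.
Noor starts before Mei ends → Mei and Noor overlap.
Mateo starts after Mei ends; Mei is clear from here.
Mateo starts after Noor ends; Noor is clear from here.
Felix starts after Mateo ends; Mateo is clear from here.
Nadia starts before Felix ends → Felix and Nadia overlap.
Lucia starts before Felix ends → Felix and Lucia overlap.
Amara starts after Felix ends.
Lucia starts before Nadia ends → Nadia and Lucia overlap.
Amara starts before Nadia ends → Nadia and Amara overlap.
Amara starts after Lucia ends.
Overlapping pairs: Amara & Nadia, Felix & Lucia, Felix & Nadia, Lucia & Nadia, Mei & Noor — 5 in total.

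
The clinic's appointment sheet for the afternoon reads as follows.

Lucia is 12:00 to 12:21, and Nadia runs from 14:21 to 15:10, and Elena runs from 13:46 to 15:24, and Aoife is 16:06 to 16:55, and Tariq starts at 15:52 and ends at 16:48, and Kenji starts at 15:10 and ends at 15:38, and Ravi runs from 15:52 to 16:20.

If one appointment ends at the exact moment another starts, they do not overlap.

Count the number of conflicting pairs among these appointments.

Sorted by start: Lucia, Elena, Nadia, Kenji, Tariq, Ravi, Aoife.
Elena starts after Lucia ends; Lucia is clear from here.
Nadia starts before Elena ends → Elena and Nadia overlap.
Kenji starts before Elena ends → Elena and Kenji overlap.
Tariq starts after Elena ends; Elena is clear from here.
Kenji starts exactly when Nadia ends (back-to-back, no overlap); Nadia is clear from here.
Tariq starts after Kenji ends; Kenji is clear from here.
Ravi starts before Tariq ends → Tariq and Ravi overlap.
Aoife starts before Tariq ends → Tariq and Aoife overlap.
Aoife starts before Ravi ends → Ravi and Aoife overlap.
Overlapping pairs: Aoife & Ravi, Aoife & Tariq, Elena & Kenji, Elena & Nadia, Ravi & Tariq — 5 in total.

5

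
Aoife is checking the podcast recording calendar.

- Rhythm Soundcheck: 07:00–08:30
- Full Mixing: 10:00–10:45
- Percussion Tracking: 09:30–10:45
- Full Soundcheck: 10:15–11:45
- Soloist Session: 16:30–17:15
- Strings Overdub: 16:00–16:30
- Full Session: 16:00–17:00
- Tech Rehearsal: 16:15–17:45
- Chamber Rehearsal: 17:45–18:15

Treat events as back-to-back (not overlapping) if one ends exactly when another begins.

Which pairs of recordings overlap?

Full Mixing & Full Soundcheck, Full Mixing & Percussion Tracking, Full Session & Soloist Session, Full Session & Strings Overdub, Full Session & Tech Rehearsal, Full Soundcheck & Percussion Tracking, Soloist Session & Tech Rehearsal, Strings Overdub & Tech Rehearsal

Sorted by start: Rhythm Soundcheck, Percussion Tracking, Full Mixing, Full Soundcheck, Strings Overdub, Full Session, Tech Rehearsal, Soloist Session, Chamber Rehearsal.
Percussion Tracking starts after Rhythm Soundcheck ends — done with Rhythm Soundcheck.
Full Mixing starts before Percussion Tracking ends → Percussion Tracking and Full Mixing overlap.
Full Soundcheck starts before Percussion Tracking ends → Percussion Tracking and Full Soundcheck overlap.
Strings Overdub starts after Percussion Tracking ends — done with Percussion Tracking.
Full Soundcheck starts before Full Mixing ends → Full Mixing and Full Soundcheck overlap.
Strings Overdub starts after Full Mixing ends — done with Full Mixing.
Strings Overdub starts after Full Soundcheck ends — done with Full Soundcheck.
Full Session starts before Strings Overdub ends → Strings Overdub and Full Session overlap.
Tech Rehearsal starts before Strings Overdub ends → Strings Overdub and Tech Rehearsal overlap.
Soloist Session starts exactly when Strings Overdub ends (back-to-back, no overlap) — done with Strings Overdub.
Tech Rehearsal starts before Full Session ends → Full Session and Tech Rehearsal overlap.
Soloist Session starts before Full Session ends → Full Session and Soloist Session overlap.
Chamber Rehearsal starts after Full Session ends.
Soloist Session starts before Tech Rehearsal ends → Tech Rehearsal and Soloist Session overlap.
Chamber Rehearsal starts exactly when Tech Rehearsal ends (back-to-back, no overlap).
Chamber Rehearsal starts after Soloist Session ends.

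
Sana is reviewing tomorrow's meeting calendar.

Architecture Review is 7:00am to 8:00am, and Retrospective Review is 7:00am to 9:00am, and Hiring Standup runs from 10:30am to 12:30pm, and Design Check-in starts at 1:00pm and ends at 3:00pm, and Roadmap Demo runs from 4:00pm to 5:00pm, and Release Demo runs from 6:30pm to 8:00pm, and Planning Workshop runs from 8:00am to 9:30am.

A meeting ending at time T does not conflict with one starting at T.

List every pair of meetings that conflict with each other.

Check each pair: they overlap iff neither finishes before the other starts.
Sorted by start: Architecture Review, Retrospective Review, Planning Workshop, Hiring Standup, Design Check-in, Roadmap Demo, Release Demo.
Retrospective Review starts before Architecture Review ends → Architecture Review and Retrospective Review overlap.
Planning Workshop starts exactly when Architecture Review ends (back-to-back, no overlap) — done with Architecture Review.
Planning Workshop starts before Retrospective Review ends → Retrospective Review and Planning Workshop overlap.
Hiring Standup starts after Retrospective Review ends — done with Retrospective Review.
Hiring Standup starts after Planning Workshop ends — done with Planning Workshop.
Design Check-in starts after Hiring Standup ends — done with Hiring Standup.
Roadmap Demo starts after Design Check-in ends — done with Design Check-in.
Release Demo starts after Roadmap Demo ends.

Architecture Review & Retrospective Review, Planning Workshop & Retrospective Review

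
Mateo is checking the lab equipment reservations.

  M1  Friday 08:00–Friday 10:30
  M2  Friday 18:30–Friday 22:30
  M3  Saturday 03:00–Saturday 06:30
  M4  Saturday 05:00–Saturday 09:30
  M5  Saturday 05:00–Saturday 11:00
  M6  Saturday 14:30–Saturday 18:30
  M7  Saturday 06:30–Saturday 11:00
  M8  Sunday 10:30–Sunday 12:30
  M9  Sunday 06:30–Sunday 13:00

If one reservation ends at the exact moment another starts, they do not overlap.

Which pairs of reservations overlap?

Two intervals overlap when each starts before the other ends.
Sorted by start: M1, M2, M3, M4, M5, M7, M6, M9, M8.
M2 starts after M1 ends, so nothing later overlaps M1 either.
M3 starts after M2 ends, so nothing later overlaps M2 either.
M4 starts before M3 ends → M3 and M4 overlap.
M5 starts before M3 ends → M3 and M5 overlap.
M7 starts exactly when M3 ends (back-to-back, no overlap), so nothing later overlaps M3 either.
M5 starts before M4 ends → M4 and M5 overlap.
M7 starts before M4 ends → M4 and M7 overlap.
M6 starts after M4 ends, so nothing later overlaps M4 either.
M7 starts before M5 ends → M5 and M7 overlap.
M6 starts after M5 ends, so nothing later overlaps M5 either.
M6 starts after M7 ends, so nothing later overlaps M7 either.
M9 starts after M6 ends, so nothing later overlaps M6 either.
M8 starts before M9 ends → M9 and M8 overlap.

M3 & M4, M3 & M5, M4 & M5, M4 & M7, M5 & M7, M8 & M9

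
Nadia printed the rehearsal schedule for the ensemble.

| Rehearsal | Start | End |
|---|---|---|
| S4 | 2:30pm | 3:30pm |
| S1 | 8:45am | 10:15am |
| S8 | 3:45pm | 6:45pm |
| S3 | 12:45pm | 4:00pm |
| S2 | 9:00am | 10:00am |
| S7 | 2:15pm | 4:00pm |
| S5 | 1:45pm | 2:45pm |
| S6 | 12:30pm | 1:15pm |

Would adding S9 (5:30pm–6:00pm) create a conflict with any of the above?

S1: ends 10:15am at or before S9 starts 5:30pm → clear.
S2: ends 10:00am at or before S9 starts 5:30pm → clear.
S6: ends 1:15pm at or before S9 starts 5:30pm → clear.
S3: ends 4:00pm at or before S9 starts 5:30pm → clear.
S5: ends 2:45pm at or before S9 starts 5:30pm → clear.
S7: ends 4:00pm at or before S9 starts 5:30pm → clear.
S4: ends 3:30pm at or before S9 starts 5:30pm → clear.
S8: starts 3:45pm before S9 ends 6:00pm, and ends 6:45pm after S9 starts 5:30pm → overlap.
S9 overlaps S8.

Yes — it overlaps S8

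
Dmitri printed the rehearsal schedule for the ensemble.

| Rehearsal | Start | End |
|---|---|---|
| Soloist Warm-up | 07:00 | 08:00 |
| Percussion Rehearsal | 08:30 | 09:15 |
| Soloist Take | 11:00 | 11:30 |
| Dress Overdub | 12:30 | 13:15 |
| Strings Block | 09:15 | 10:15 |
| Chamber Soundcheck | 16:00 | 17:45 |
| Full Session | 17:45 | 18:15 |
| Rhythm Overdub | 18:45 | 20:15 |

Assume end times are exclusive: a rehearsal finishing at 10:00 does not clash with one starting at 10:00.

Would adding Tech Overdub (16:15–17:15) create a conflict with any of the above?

Yes — it overlaps Chamber Soundcheck

Soloist Warm-up: ends 08:00 at or before Tech Overdub starts 16:15 → clear.
Percussion Rehearsal: ends 09:15 at or before Tech Overdub starts 16:15 → clear.
Strings Block: ends 10:15 at or before Tech Overdub starts 16:15 → clear.
Soloist Take: ends 11:30 at or before Tech Overdub starts 16:15 → clear.
Dress Overdub: ends 13:15 at or before Tech Overdub starts 16:15 → clear.
Chamber Soundcheck: starts 16:00 before Tech Overdub ends 17:15, and ends 17:45 after Tech Overdub starts 16:15 → overlap.
Full Session: starts 17:45 at or after Tech Overdub ends 17:15 → clear.
Rhythm Overdub: starts 18:45 at or after Tech Overdub ends 17:15 → clear.
Tech Overdub overlaps Chamber Soundcheck.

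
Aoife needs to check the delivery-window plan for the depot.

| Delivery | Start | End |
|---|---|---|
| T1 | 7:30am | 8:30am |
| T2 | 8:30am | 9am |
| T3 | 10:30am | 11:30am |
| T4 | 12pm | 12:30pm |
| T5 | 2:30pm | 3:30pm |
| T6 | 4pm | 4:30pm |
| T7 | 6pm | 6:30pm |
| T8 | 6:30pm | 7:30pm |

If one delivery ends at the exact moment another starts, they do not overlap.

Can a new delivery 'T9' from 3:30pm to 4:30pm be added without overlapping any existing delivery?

T1: ends 8:30am at or before T9 starts 3:30pm → clear.
T2: ends 9am at or before T9 starts 3:30pm → clear.
T3: ends 11:30am at or before T9 starts 3:30pm → clear.
T4: ends 12:30pm at or before T9 starts 3:30pm → clear.
T5: ends 3:30pm at or before T9 starts 3:30pm → clear.
T6: starts 4pm before T9 ends 4:30pm, and ends 4:30pm after T9 starts 3:30pm → overlap.
T7: starts 6pm at or after T9 ends 4:30pm → clear.
T8: starts 6:30pm at or after T9 ends 4:30pm → clear.
T9 overlaps T6.

No — it overlaps T6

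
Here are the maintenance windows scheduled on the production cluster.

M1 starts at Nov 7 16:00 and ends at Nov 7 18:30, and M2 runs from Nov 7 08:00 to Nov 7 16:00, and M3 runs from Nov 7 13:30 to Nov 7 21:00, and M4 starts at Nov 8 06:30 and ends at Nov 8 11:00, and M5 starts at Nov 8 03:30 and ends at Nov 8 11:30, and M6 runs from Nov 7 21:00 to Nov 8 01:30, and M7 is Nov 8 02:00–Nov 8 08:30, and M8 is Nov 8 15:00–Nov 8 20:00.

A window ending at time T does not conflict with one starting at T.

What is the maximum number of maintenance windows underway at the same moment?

Walk through starts and ends in time order (an end at T is processed before a start at T):
Nov 7 08:00 start M2 → 1
Nov 7 13:30 start M3 → 2
Nov 7 16:00 end M2 → 1
Nov 7 16:00 start M1 → 2
Nov 7 18:30 end M1 → 1
Nov 7 21:00 end M3 → 0
Nov 7 21:00 start M6 → 1
Nov 8 01:30 end M6 → 0
Nov 8 02:00 start M7 → 1
Nov 8 03:30 start M5 → 2
Nov 8 06:30 start M4 → 3
Nov 8 08:30 end M7 → 2
Nov 8 11:00 end M4 → 1
Nov 8 11:30 end M5 → 0
Nov 8 15:00 start M8 → 1
Nov 8 20:00 end M8 → 0
Peak is 3, at Nov 8 06:30 (M4, M5, M7).

3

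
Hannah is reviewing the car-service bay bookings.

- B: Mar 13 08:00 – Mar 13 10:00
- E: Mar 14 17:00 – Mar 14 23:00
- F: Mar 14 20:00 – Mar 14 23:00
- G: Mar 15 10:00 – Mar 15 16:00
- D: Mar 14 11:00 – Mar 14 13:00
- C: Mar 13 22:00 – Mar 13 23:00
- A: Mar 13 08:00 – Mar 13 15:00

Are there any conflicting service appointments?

Two intervals overlap when each starts before the other ends.
Sorted by start: A, B, C, D, E, F, G.
B starts before A ends → A and B overlap.
That's a conflict, so the schedule is not conflict-free.

Yes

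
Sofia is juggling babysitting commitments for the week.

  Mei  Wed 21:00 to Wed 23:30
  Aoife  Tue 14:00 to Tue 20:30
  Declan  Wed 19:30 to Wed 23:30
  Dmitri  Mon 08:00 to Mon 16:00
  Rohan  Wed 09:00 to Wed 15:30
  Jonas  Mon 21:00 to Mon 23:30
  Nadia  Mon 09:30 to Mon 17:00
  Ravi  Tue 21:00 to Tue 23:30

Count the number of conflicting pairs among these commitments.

Sorted by start: Dmitri, Nadia, Jonas, Aoife, Ravi, Rohan, Declan, Mei.
Nadia starts before Dmitri ends → Dmitri and Nadia overlap.
Jonas starts after Dmitri ends — done with Dmitri.
Jonas starts after Nadia ends — done with Nadia.
Aoife starts after Jonas ends — done with Jonas.
Ravi starts after Aoife ends — done with Aoife.
Rohan starts after Ravi ends — done with Ravi.
Declan starts after Rohan ends — done with Rohan.
Mei starts before Declan ends → Declan and Mei overlap.
Overlapping pairs: Declan & Mei, Dmitri & Nadia — 2 in total.

2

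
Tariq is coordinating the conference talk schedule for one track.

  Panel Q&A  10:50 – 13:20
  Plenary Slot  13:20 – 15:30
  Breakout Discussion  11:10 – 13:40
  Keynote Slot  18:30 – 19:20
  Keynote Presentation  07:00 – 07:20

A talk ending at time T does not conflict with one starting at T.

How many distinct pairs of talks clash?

2

Sorted by start: Keynote Presentation, Panel Q&A, Breakout Discussion, Plenary Slot, Keynote Slot.
Panel Q&A starts after Keynote Presentation ends — done with Keynote Presentation.
Breakout Discussion starts before Panel Q&A ends → Panel Q&A and Breakout Discussion overlap.
Plenary Slot starts exactly when Panel Q&A ends (back-to-back, no overlap) — done with Panel Q&A.
Plenary Slot starts before Breakout Discussion ends → Breakout Discussion and Plenary Slot overlap.
Keynote Slot starts after Breakout Discussion ends.
Keynote Slot starts after Plenary Slot ends.
Overlapping pairs: Breakout Discussion & Panel Q&A, Breakout Discussion & Plenary Slot — 2 in total.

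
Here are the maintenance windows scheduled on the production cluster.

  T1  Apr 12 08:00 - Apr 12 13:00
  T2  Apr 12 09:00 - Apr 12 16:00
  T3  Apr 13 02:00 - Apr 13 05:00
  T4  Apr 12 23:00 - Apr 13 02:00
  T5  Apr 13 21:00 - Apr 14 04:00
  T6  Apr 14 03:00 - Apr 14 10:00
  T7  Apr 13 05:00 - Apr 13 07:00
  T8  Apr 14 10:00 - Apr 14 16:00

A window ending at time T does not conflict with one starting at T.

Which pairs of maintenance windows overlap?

Check each pair: they overlap iff neither finishes before the other starts.
Sorted by start: T1, T2, T4, T3, T7, T5, T6, T8.
T2 starts before T1 ends → T1 and T2 overlap.
T4 starts after T1 ends, so nothing later overlaps T1 either.
T4 starts after T2 ends, so nothing later overlaps T2 either.
T3 starts exactly when T4 ends (back-to-back, no overlap), so nothing later overlaps T4 either.
T7 starts exactly when T3 ends (back-to-back, no overlap), so nothing later overlaps T3 either.
T5 starts after T7 ends, so nothing later overlaps T7 either.
T6 starts before T5 ends → T5 and T6 overlap.
T8 starts after T5 ends.
T8 starts exactly when T6 ends (back-to-back, no overlap).

T1 & T2, T5 & T6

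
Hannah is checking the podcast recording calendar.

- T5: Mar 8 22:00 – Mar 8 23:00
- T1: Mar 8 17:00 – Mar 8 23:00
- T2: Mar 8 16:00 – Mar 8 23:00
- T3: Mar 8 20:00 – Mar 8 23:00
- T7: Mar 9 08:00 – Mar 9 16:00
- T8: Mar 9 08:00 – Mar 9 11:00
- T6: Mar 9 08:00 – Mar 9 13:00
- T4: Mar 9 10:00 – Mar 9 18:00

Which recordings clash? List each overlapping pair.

T1 & T2, T1 & T3, T1 & T5, T2 & T3, T2 & T5, T3 & T5, T4 & T6, T4 & T7, T4 & T8, T6 & T7, T6 & T8, T7 & T8

Two intervals overlap when each starts before the other ends.
Sorted by start: T2, T1, T3, T5, T6, T7, T8, T4.
T1 starts before T2 ends → T2 and T1 overlap.
T3 starts before T2 ends → T2 and T3 overlap.
T5 starts before T2 ends → T2 and T5 overlap.
T6 starts after T2 ends; T2 is clear from here.
T3 starts before T1 ends → T1 and T3 overlap.
T5 starts before T1 ends → T1 and T5 overlap.
T6 starts after T1 ends; T1 is clear from here.
T5 starts before T3 ends → T3 and T5 overlap.
T6 starts after T3 ends; T3 is clear from here.
T6 starts after T5 ends; T5 is clear from here.
T7 starts before T6 ends → T6 and T7 overlap.
T8 starts before T6 ends → T6 and T8 overlap.
T4 starts before T6 ends → T6 and T4 overlap.
T8 starts before T7 ends → T7 and T8 overlap.
T4 starts before T7 ends → T7 and T4 overlap.
T4 starts before T8 ends → T8 and T4 overlap.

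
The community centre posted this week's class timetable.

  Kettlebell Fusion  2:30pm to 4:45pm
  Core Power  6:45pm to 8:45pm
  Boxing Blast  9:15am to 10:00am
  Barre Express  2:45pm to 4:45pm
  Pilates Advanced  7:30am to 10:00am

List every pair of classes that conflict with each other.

Barre Express & Kettlebell Fusion, Boxing Blast & Pilates Advanced

Sorted by start: Pilates Advanced, Boxing Blast, Kettlebell Fusion, Barre Express, Core Power.
Boxing Blast starts before Pilates Advanced ends → Pilates Advanced and Boxing Blast overlap.
Kettlebell Fusion starts after Pilates Advanced ends, so Pilates Advanced has no further overlaps.
Kettlebell Fusion starts after Boxing Blast ends, so Boxing Blast has no further overlaps.
Barre Express starts before Kettlebell Fusion ends → Kettlebell Fusion and Barre Express overlap.
Core Power starts after Kettlebell Fusion ends.
Core Power starts after Barre Express ends.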